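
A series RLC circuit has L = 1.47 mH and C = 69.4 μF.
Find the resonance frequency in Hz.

Step 1 — Resonance condition Im(Z)=0 gives ω₀ = 1/√(LC).
Step 2 — ω₀ = 1/√(0.00147·6.94e-05) = 3131 rad/s.
Step 3 — f₀ = ω₀/(2π) = 498.3 Hz.

f₀ = 498.3 Hz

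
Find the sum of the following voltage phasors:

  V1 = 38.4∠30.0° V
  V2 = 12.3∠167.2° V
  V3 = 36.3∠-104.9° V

Step 1 — Convert each phasor to rectangular form:
  V1 = 38.4·(cos(30.0°) + j·sin(30.0°)) = 33.26 + j19.2 V
  V2 = 12.3·(cos(167.2°) + j·sin(167.2°)) = -11.99 + j2.725 V
  V3 = 36.3·(cos(-104.9°) + j·sin(-104.9°)) = -9.334 - j35.08 V
Step 2 — Sum components: V_total = 11.93 - j13.15 V.
Step 3 — Convert to polar: |V_total| = 17.76 V, ∠V_total = -47.8°.

V_total = 17.76∠-47.8° V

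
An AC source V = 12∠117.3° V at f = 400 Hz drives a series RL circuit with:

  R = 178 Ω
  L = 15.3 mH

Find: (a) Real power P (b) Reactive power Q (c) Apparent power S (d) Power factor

Step 1 — Angular frequency: ω = 2π·f = 2π·400 = 2513 rad/s.
Step 2 — Component impedances:
  R: Z = R = 178 Ω
  L: Z = jωL = j·2513·0.0153 = 0 + j38.45 Ω
Step 3 — Series combination: Z_total = R + L = 178 + j38.45 Ω = 182.1∠12.2° Ω.
Step 4 — Source phasor: V = 12∠117.3° V = -5.504 + j10.66 V.
Step 5 — Current: I = V / Z = -0.01718 + j0.06362 A = 0.0659∠105.1° A.
Step 6 — Complex power: S = V·I* = 0.7729 + j0.167 VA.
Step 7 — Real power: P = Re(S) = 0.7729 W.
Step 8 — Reactive power: Q = Im(S) = 0.167 VAR.
Step 9 — Apparent power: |S| = 0.7907 VA.
Step 10 — Power factor: PF = P/|S| = 0.9775 (lagging).

(a) P = 0.7729 W  (b) Q = 0.167 VAR  (c) S = 0.7907 VA  (d) PF = 0.9775 (lagging)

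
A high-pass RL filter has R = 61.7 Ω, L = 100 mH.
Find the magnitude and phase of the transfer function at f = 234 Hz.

Step 1 — Angular frequency: ω = 2π·234 = 1470 rad/s.
Step 2 — Transfer function: H(jω) = jωL/(R + jωL).
Step 3 — Numerator jωL = j·147; denominator R + jωL = 61.7 + j147.
Step 4 — H = 0.8503 + j0.3568.
Step 5 — Magnitude: |H| = 0.9221 (-0.7 dB); phase: φ = 22.8°.

|H| = 0.9221 (-0.7 dB), φ = 22.8°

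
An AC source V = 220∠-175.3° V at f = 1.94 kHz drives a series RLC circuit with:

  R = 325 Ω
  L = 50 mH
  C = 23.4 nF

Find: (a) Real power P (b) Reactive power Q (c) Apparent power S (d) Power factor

Step 1 — Angular frequency: ω = 2π·f = 2π·1940 = 1.219e+04 rad/s.
Step 2 — Component impedances:
  R: Z = R = 325 Ω
  L: Z = jωL = j·1.219e+04·0.05 = 0 + j609.5 Ω
  C: Z = 1/(jωC) = -j/(ω·C) = 0 - j3506 Ω
Step 3 — Series combination: Z_total = R + L + C = 325 - j2896 Ω = 2915∠-83.6° Ω.
Step 4 — Source phasor: V = 220∠-175.3° V = -219.3 - j18.03 V.
Step 5 — Current: I = V / Z = -0.002242 - j0.07545 A = 0.07548∠-91.7° A.
Step 6 — Complex power: S = V·I* = 1.852 - j16.5 VA.
Step 7 — Real power: P = Re(S) = 1.852 W.
Step 8 — Reactive power: Q = Im(S) = -16.5 VAR.
Step 9 — Apparent power: |S| = 16.61 VA.
Step 10 — Power factor: PF = P/|S| = 0.1115 (leading).

(a) P = 1.852 W  (b) Q = -16.5 VAR  (c) S = 16.61 VA  (d) PF = 0.1115 (leading)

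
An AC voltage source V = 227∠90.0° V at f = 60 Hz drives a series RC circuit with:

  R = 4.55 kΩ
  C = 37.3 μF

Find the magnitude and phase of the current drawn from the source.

Step 1 — Angular frequency: ω = 2π·f = 2π·60 = 377 rad/s.
Step 2 — Component impedances:
  R: Z = R = 4550 Ω
  C: Z = 1/(jωC) = -j/(ω·C) = 0 - j71.11 Ω
Step 3 — Series combination: Z_total = R + C = 4550 - j71.11 Ω = 4551∠-0.9° Ω.
Step 4 — Source phasor: V = 227∠90.0° V = 0 + j227 V.
Step 5 — Ohm's law: I = V / Z_total = (0 + j227) / (4550 - j71.11) = -0.0007796 + j0.04988 A.
Step 6 — Convert to polar: |I| = 0.04988 A, ∠I = 90.9°.

I = 0.04988∠90.9° A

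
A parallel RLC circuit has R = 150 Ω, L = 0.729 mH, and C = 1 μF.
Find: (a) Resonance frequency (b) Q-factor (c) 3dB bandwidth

Step 1 — Resonance: ω₀ = 1/√(LC) = 1/√(0.000729·1e-06) = 3.704e+04 rad/s.
Step 2 — f₀ = ω₀/(2π) = 5895 Hz.
Step 3 — Parallel Q: Q = R/(ω₀L) = 150/(3.704e+04·0.000729) = 5.556.
Step 4 — Bandwidth: Δω = ω₀/Q = 6667 rad/s; BW = Δω/(2π) = 1061 Hz.

(a) f₀ = 5895 Hz  (b) Q = 5.556  (c) BW = 1061 Hz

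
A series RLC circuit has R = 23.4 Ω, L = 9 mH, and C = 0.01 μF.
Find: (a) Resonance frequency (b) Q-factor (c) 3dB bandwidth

Step 1 — Resonance: ω₀ = 1/√(LC) = 1/√(0.009·1e-08) = 1.054e+05 rad/s.
Step 2 — f₀ = ω₀/(2π) = 1.678e+04 Hz.
Step 3 — Series Q: Q = ω₀L/R = 1.054e+05·0.009/23.4 = 40.54.
Step 4 — Bandwidth: Δω = ω₀/Q = 2600 rad/s; BW = Δω/(2π) = 413.8 Hz.

(a) f₀ = 1.678e+04 Hz  (b) Q = 40.54  (c) BW = 413.8 Hz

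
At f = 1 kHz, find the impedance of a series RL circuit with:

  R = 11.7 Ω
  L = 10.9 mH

Step 1 — Angular frequency: ω = 2π·f = 2π·1000 = 6283 rad/s.
Step 2 — Component impedances:
  R: Z = R = 11.7 Ω
  L: Z = jωL = j·6283·0.0109 = 0 + j68.49 Ω
Step 3 — Series combination: Z_total = R + L = 11.7 + j68.49 Ω = 69.48∠80.3° Ω.

Z = 11.7 + j68.49 Ω = 69.48∠80.3° Ω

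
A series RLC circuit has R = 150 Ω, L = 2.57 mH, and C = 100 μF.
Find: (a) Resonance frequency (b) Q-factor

Step 1 — Resonance condition Im(Z)=0 gives ω₀ = 1/√(LC).
Step 2 — ω₀ = 1/√(0.00257·0.0001) = 1973 rad/s.
Step 3 — f₀ = ω₀/(2π) = 313.9 Hz.
Step 4 — Series Q: Q = ω₀L/R = 1973·0.00257/150 = 0.0338.

(a) f₀ = 313.9 Hz  (b) Q = 0.0338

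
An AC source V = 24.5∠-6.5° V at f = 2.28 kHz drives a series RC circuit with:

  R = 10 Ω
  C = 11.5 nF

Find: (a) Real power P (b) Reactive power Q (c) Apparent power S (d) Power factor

Step 1 — Angular frequency: ω = 2π·f = 2π·2280 = 1.433e+04 rad/s.
Step 2 — Component impedances:
  R: Z = R = 10 Ω
  C: Z = 1/(jωC) = -j/(ω·C) = 0 - j6070 Ω
Step 3 — Series combination: Z_total = R + C = 10 - j6070 Ω = 6070∠-89.9° Ω.
Step 4 — Source phasor: V = 24.5∠-6.5° V = 24.34 - j2.773 V.
Step 5 — Current: I = V / Z = 0.0004635 + j0.00401 A = 0.004036∠83.4° A.
Step 6 — Complex power: S = V·I* = 0.0001629 - j0.09889 VA.
Step 7 — Real power: P = Re(S) = 0.0001629 W.
Step 8 — Reactive power: Q = Im(S) = -0.09889 VAR.
Step 9 — Apparent power: |S| = 0.09889 VA.
Step 10 — Power factor: PF = P/|S| = 0.001647 (leading).

(a) P = 0.0001629 W  (b) Q = -0.09889 VAR  (c) S = 0.09889 VA  (d) PF = 0.001647 (leading)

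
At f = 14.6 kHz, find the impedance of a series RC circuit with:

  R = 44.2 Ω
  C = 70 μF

Step 1 — Angular frequency: ω = 2π·f = 2π·1.46e+04 = 9.173e+04 rad/s.
Step 2 — Component impedances:
  R: Z = R = 44.2 Ω
  C: Z = 1/(jωC) = -j/(ω·C) = 0 - j0.1557 Ω
Step 3 — Series combination: Z_total = R + C = 44.2 - j0.1557 Ω = 44.2∠-0.2° Ω.

Z = 44.2 - j0.1557 Ω = 44.2∠-0.2° Ω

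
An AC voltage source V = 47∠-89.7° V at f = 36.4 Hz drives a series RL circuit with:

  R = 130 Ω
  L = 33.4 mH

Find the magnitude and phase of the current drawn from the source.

Step 1 — Angular frequency: ω = 2π·f = 2π·36.4 = 228.7 rad/s.
Step 2 — Component impedances:
  R: Z = R = 130 Ω
  L: Z = jωL = j·228.7·0.0334 = 0 + j7.639 Ω
Step 3 — Series combination: Z_total = R + L = 130 + j7.639 Ω = 130.2∠3.4° Ω.
Step 4 — Source phasor: V = 47∠-89.7° V = 0.2461 - j47 V.
Step 5 — Ohm's law: I = V / Z_total = (0.2461 - j47) / (130 + j7.639) = -0.01928 - j0.3604 A.
Step 6 — Convert to polar: |I| = 0.3609 A, ∠I = -93.1°.

I = 0.3609∠-93.1° A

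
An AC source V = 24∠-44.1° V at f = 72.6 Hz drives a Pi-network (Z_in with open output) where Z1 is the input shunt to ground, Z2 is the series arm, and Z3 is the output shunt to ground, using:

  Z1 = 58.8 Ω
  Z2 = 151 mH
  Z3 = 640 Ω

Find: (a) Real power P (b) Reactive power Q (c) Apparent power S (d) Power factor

Step 1 — Angular frequency: ω = 2π·f = 2π·72.6 = 456.2 rad/s.
Step 2 — Component impedances:
  Z1: Z = R = 58.8 Ω
  Z2: Z = jωL = j·456.2·0.151 = 0 + j68.88 Ω
  Z3: Z = R = 640 Ω
Step 3 — With open output, the series arm Z2 and the output shunt Z3 appear in series to ground: Z2 + Z3 = 640 + j68.88 Ω.
Step 4 — Parallel with input shunt Z1: Z_in = Z1 || (Z2 + Z3) = 53.9 + j0.483 Ω = 53.9∠0.5° Ω.
Step 5 — Source phasor: V = 24∠-44.1° V = 17.24 - j16.7 V.
Step 6 — Current: I = V / Z = 0.317 - j0.3127 A = 0.4453∠-44.6° A.
Step 7 — Complex power: S = V·I* = 10.69 + j0.09575 VA.
Step 8 — Real power: P = Re(S) = 10.69 W.
Step 9 — Reactive power: Q = Im(S) = 0.09575 VAR.
Step 10 — Apparent power: |S| = 10.69 VA.
Step 11 — Power factor: PF = P/|S| = 1 (lagging).

(a) P = 10.69 W  (b) Q = 0.09575 VAR  (c) S = 10.69 VA  (d) PF = 1 (lagging)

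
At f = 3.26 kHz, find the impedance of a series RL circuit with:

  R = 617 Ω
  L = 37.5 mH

Step 1 — Angular frequency: ω = 2π·f = 2π·3260 = 2.048e+04 rad/s.
Step 2 — Component impedances:
  R: Z = R = 617 Ω
  L: Z = jωL = j·2.048e+04·0.0375 = 0 + j768.1 Ω
Step 3 — Series combination: Z_total = R + L = 617 + j768.1 Ω = 985.2∠51.2° Ω.

Z = 617 + j768.1 Ω = 985.2∠51.2° Ω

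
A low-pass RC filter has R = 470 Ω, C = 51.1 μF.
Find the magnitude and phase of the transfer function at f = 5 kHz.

Step 1 — Angular frequency: ω = 2π·5000 = 3.142e+04 rad/s.
Step 2 — Transfer function: H(jω) = 1/(1 + jωRC).
Step 3 — Denominator: 1 + jωRC = 1 + j·3.142e+04·470·5.11e-05 = 1 + j754.5.
Step 4 — H = 1.757e-06 - j0.001325.
Step 5 — Magnitude: |H| = 0.001325 (-57.6 dB); phase: φ = -89.9°.

|H| = 0.001325 (-57.6 dB), φ = -89.9°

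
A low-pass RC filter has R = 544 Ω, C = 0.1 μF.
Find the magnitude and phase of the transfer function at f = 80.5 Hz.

Step 1 — Angular frequency: ω = 2π·80.5 = 505.8 rad/s.
Step 2 — Transfer function: H(jω) = 1/(1 + jωRC).
Step 3 — Denominator: 1 + jωRC = 1 + j·505.8·544·1e-07 = 1 + j0.02752.
Step 4 — H = 0.9992 - j0.02749.
Step 5 — Magnitude: |H| = 0.9996 (-0.0 dB); phase: φ = -1.6°.

|H| = 0.9996 (-0.0 dB), φ = -1.6°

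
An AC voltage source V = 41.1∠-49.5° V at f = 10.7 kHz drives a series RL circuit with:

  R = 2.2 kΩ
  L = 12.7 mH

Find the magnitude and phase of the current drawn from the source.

Step 1 — Angular frequency: ω = 2π·f = 2π·1.07e+04 = 6.723e+04 rad/s.
Step 2 — Component impedances:
  R: Z = R = 2200 Ω
  L: Z = jωL = j·6.723e+04·0.0127 = 0 + j853.8 Ω
Step 3 — Series combination: Z_total = R + L = 2200 + j853.8 Ω = 2360∠21.2° Ω.
Step 4 — Source phasor: V = 41.1∠-49.5° V = 26.69 - j31.25 V.
Step 5 — Ohm's law: I = V / Z_total = (26.69 - j31.25) / (2200 + j853.8) = 0.005753 - j0.01644 A.
Step 6 — Convert to polar: |I| = 0.01742 A, ∠I = -70.7°.

I = 0.01742∠-70.7° A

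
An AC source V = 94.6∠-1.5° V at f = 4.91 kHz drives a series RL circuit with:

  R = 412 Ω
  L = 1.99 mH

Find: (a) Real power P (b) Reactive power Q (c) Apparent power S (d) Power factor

Step 1 — Angular frequency: ω = 2π·f = 2π·4910 = 3.085e+04 rad/s.
Step 2 — Component impedances:
  R: Z = R = 412 Ω
  L: Z = jωL = j·3.085e+04·0.00199 = 0 + j61.39 Ω
Step 3 — Series combination: Z_total = R + L = 412 + j61.39 Ω = 416.5∠8.5° Ω.
Step 4 — Source phasor: V = 94.6∠-1.5° V = 94.57 - j2.476 V.
Step 5 — Current: I = V / Z = 0.2237 - j0.03934 A = 0.2271∠-10.0° A.
Step 6 — Complex power: S = V·I* = 21.25 + j3.166 VA.
Step 7 — Real power: P = Re(S) = 21.25 W.
Step 8 — Reactive power: Q = Im(S) = 3.166 VAR.
Step 9 — Apparent power: |S| = 21.48 VA.
Step 10 — Power factor: PF = P/|S| = 0.9891 (lagging).

(a) P = 21.25 W  (b) Q = 3.166 VAR  (c) S = 21.48 VA  (d) PF = 0.9891 (lagging)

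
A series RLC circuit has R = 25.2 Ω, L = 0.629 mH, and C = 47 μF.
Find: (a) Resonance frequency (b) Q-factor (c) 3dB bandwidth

Step 1 — Resonance: ω₀ = 1/√(LC) = 1/√(0.000629·4.7e-05) = 5816 rad/s.
Step 2 — f₀ = ω₀/(2π) = 925.6 Hz.
Step 3 — Series Q: Q = ω₀L/R = 5816·0.000629/25.2 = 0.1452.
Step 4 — Bandwidth: Δω = ω₀/Q = 4.006e+04 rad/s; BW = Δω/(2π) = 6376 Hz.

(a) f₀ = 925.6 Hz  (b) Q = 0.1452  (c) BW = 6376 Hz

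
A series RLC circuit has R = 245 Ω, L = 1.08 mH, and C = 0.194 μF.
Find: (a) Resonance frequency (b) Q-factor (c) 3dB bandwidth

Step 1 — Resonance condition Im(Z)=0 gives ω₀ = 1/√(LC).
Step 2 — ω₀ = 1/√(0.00108·1.94e-07) = 6.909e+04 rad/s.
Step 3 — f₀ = ω₀/(2π) = 1.1e+04 Hz.
Step 4 — Series Q: Q = ω₀L/R = 6.909e+04·0.00108/245 = 0.3045.
Step 5 — 3dB bandwidth: Δω = ω₀/Q = 2.269e+05 rad/s; BW = Δω/(2π) = 3.61e+04 Hz.

(a) f₀ = 1.1e+04 Hz  (b) Q = 0.3045  (c) BW = 3.61e+04 Hz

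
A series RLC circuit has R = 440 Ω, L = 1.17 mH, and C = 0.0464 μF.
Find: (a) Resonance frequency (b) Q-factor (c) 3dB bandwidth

Step 1 — Resonance: ω₀ = 1/√(LC) = 1/√(0.00117·4.64e-08) = 1.357e+05 rad/s.
Step 2 — f₀ = ω₀/(2π) = 2.16e+04 Hz.
Step 3 — Series Q: Q = ω₀L/R = 1.357e+05·0.00117/440 = 0.3609.
Step 4 — Bandwidth: Δω = ω₀/Q = 3.761e+05 rad/s; BW = Δω/(2π) = 5.985e+04 Hz.

(a) f₀ = 2.16e+04 Hz  (b) Q = 0.3609  (c) BW = 5.985e+04 Hz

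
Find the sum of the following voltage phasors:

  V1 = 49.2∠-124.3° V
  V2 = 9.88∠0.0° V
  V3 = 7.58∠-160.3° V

Step 1 — Convert each phasor to rectangular form:
  V1 = 49.2·(cos(-124.3°) + j·sin(-124.3°)) = -27.73 - j40.64 V
  V2 = 9.88·(cos(0.0°) + j·sin(0.0°)) = 9.88 V
  V3 = 7.58·(cos(-160.3°) + j·sin(-160.3°)) = -7.136 - j2.555 V
Step 2 — Sum components: V_total = -24.98 - j43.2 V.
Step 3 — Convert to polar: |V_total| = 49.9 V, ∠V_total = -120.0°.

V_total = 49.9∠-120.0° V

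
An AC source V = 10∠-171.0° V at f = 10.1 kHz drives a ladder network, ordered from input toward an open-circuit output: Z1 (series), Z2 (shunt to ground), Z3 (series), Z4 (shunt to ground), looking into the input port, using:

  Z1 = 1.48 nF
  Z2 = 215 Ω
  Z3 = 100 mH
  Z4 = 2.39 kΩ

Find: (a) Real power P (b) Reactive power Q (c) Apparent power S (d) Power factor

Step 1 — Angular frequency: ω = 2π·f = 2π·1.01e+04 = 6.346e+04 rad/s.
Step 2 — Component impedances:
  Z1: Z = 1/(jωC) = -j/(ω·C) = 0 - j1.065e+04 Ω
  Z2: Z = R = 215 Ω
  Z3: Z = jωL = j·6.346e+04·0.1 = 0 + j6346 Ω
  Z4: Z = R = 2390 Ω
Step 3 — Ladder network (open output): work backward from the far end, alternating series and parallel combinations. Z_in = 212.4 - j1.064e+04 Ω = 1.064e+04∠-88.9° Ω.
Step 4 — Source phasor: V = 10∠-171.0° V = -9.877 - j1.564 V.
Step 5 — Current: I = V / Z = 0.0001284 - j0.0009308 A = 0.0009396∠-82.1° A.
Step 6 — Complex power: S = V·I* = 0.0001875 - j0.009394 VA.
Step 7 — Real power: P = Re(S) = 0.0001875 W.
Step 8 — Reactive power: Q = Im(S) = -0.009394 VAR.
Step 9 — Apparent power: |S| = 0.009396 VA.
Step 10 — Power factor: PF = P/|S| = 0.01996 (leading).

(a) P = 0.0001875 W  (b) Q = -0.009394 VAR  (c) S = 0.009396 VA  (d) PF = 0.01996 (leading)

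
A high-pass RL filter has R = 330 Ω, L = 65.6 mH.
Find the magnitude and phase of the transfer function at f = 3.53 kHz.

Step 1 — Angular frequency: ω = 2π·3530 = 2.218e+04 rad/s.
Step 2 — Transfer function: H(jω) = jωL/(R + jωL).
Step 3 — Numerator jωL = j·1455; denominator R + jωL = 330 + j1455.
Step 4 — H = 0.9511 + j0.2157.
Step 5 — Magnitude: |H| = 0.9752 (-0.2 dB); phase: φ = 12.8°.

|H| = 0.9752 (-0.2 dB), φ = 12.8°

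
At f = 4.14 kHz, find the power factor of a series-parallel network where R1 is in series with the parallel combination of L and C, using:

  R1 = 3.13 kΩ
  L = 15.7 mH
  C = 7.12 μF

Step 1 — Angular frequency: ω = 2π·f = 2π·4140 = 2.601e+04 rad/s.
Step 2 — Component impedances:
  R1: Z = R = 3130 Ω
  L: Z = jωL = j·2.601e+04·0.0157 = 0 + j408.4 Ω
  C: Z = 1/(jωC) = -j/(ω·C) = 0 - j5.399 Ω
Step 3 — Parallel branch: L || C = 1/(1/L + 1/C) = 0 - j5.472 Ω.
Step 4 — Series with R1: Z_total = R1 + (L || C) = 3130 - j5.472 Ω = 3130∠-0.1° Ω.
Step 5 — Power factor: PF = cos(φ) = Re(Z)/|Z| = 3130/3130 = 1.
Step 6 — Type: Im(Z) = -5.472 ⇒ leading (phase φ = -0.1°).

PF = 1 (leading, φ = -0.1°)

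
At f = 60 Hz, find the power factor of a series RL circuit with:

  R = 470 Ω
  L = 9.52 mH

Step 1 — Angular frequency: ω = 2π·f = 2π·60 = 377 rad/s.
Step 2 — Component impedances:
  R: Z = R = 470 Ω
  L: Z = jωL = j·377·0.00952 = 0 + j3.589 Ω
Step 3 — Series combination: Z_total = R + L = 470 + j3.589 Ω = 470∠0.4° Ω.
Step 4 — Power factor: PF = cos(φ) = Re(Z)/|Z| = 470/470 = 1.
Step 5 — Type: Im(Z) = 3.589 ⇒ lagging (phase φ = 0.4°).

PF = 1 (lagging, φ = 0.4°)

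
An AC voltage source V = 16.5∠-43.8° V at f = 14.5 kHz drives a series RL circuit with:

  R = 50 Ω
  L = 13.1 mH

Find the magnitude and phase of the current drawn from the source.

Step 1 — Angular frequency: ω = 2π·f = 2π·1.45e+04 = 9.111e+04 rad/s.
Step 2 — Component impedances:
  R: Z = R = 50 Ω
  L: Z = jωL = j·9.111e+04·0.0131 = 0 + j1193 Ω
Step 3 — Series combination: Z_total = R + L = 50 + j1193 Ω = 1195∠87.6° Ω.
Step 4 — Source phasor: V = 16.5∠-43.8° V = 11.91 - j11.42 V.
Step 5 — Ohm's law: I = V / Z_total = (11.91 - j11.42) / (50 + j1193) = -0.009135 - j0.01036 A.
Step 6 — Convert to polar: |I| = 0.01381 A, ∠I = -131.4°.

I = 0.01381∠-131.4° A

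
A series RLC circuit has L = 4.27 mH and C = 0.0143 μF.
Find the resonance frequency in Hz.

Step 1 — Resonance condition Im(Z)=0 gives ω₀ = 1/√(LC).
Step 2 — ω₀ = 1/√(0.00427·1.43e-08) = 1.28e+05 rad/s.
Step 3 — f₀ = ω₀/(2π) = 2.037e+04 Hz.

f₀ = 2.037e+04 Hz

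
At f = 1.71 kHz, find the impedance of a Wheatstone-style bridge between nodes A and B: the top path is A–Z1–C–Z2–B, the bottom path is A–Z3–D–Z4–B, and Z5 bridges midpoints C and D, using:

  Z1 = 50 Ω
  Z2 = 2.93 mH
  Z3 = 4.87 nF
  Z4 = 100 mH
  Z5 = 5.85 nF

Step 1 — Angular frequency: ω = 2π·f = 2π·1710 = 1.074e+04 rad/s.
Step 2 — Component impedances:
  Z1: Z = R = 50 Ω
  Z2: Z = jωL = j·1.074e+04·0.00293 = 0 + j31.48 Ω
  Z3: Z = 1/(jωC) = -j/(ω·C) = 0 - j1.911e+04 Ω
  Z4: Z = jωL = j·1.074e+04·0.1 = 0 + j1074 Ω
  Z5: Z = 1/(jωC) = -j/(ω·C) = 0 - j1.591e+04 Ω
Step 3 — Bridge requires nodal analysis (the Z5 bridge couples midpoints C and D, so the two paths cannot be reduced to a simple series/parallel combination). Setting node B to ground and injecting 1 A at node A, the 3-node admittance system at A, C, D solves to V_A = Z_AB = 50.19 + j31.47 Ω = 59.24∠32.1° Ω.

Z = 50.19 + j31.47 Ω = 59.24∠32.1° Ω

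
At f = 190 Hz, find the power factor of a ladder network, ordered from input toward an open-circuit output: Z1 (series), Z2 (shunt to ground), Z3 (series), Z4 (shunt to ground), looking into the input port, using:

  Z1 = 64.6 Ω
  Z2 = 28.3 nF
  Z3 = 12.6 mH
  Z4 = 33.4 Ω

Step 1 — Angular frequency: ω = 2π·f = 2π·190 = 1194 rad/s.
Step 2 — Component impedances:
  Z1: Z = R = 64.6 Ω
  Z2: Z = 1/(jωC) = -j/(ω·C) = 0 - j2.96e+04 Ω
  Z3: Z = jωL = j·1194·0.0126 = 0 + j15.04 Ω
  Z4: Z = R = 33.4 Ω
Step 3 — Ladder network (open output): work backward from the far end, alternating series and parallel combinations. Z_in = 98.03 + j15.01 Ω = 99.18∠8.7° Ω.
Step 4 — Power factor: PF = cos(φ) = Re(Z)/|Z| = 98.034/99.177 = 0.9885.
Step 5 — Type: Im(Z) = 15.01 ⇒ lagging (phase φ = 8.7°).

PF = 0.9885 (lagging, φ = 8.7°)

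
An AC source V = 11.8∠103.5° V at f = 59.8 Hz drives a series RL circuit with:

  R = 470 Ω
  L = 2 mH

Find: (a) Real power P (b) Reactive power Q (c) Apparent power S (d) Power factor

Step 1 — Angular frequency: ω = 2π·f = 2π·59.8 = 375.7 rad/s.
Step 2 — Component impedances:
  R: Z = R = 470 Ω
  L: Z = jωL = j·375.7·0.002 = 0 + j0.7515 Ω
Step 3 — Series combination: Z_total = R + L = 470 + j0.7515 Ω = 470∠0.1° Ω.
Step 4 — Source phasor: V = 11.8∠103.5° V = -2.755 + j11.47 V.
Step 5 — Current: I = V / Z = -0.005822 + j0.02442 A = 0.02511∠103.4° A.
Step 6 — Complex power: S = V·I* = 0.2963 + j0.0004737 VA.
Step 7 — Real power: P = Re(S) = 0.2963 W.
Step 8 — Reactive power: Q = Im(S) = 0.0004737 VAR.
Step 9 — Apparent power: |S| = 0.2963 VA.
Step 10 — Power factor: PF = P/|S| = 1 (lagging).

(a) P = 0.2963 W  (b) Q = 0.0004737 VAR  (c) S = 0.2963 VA  (d) PF = 1 (lagging)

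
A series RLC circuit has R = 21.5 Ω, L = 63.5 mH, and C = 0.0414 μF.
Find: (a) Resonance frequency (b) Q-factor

Step 1 — Resonance condition Im(Z)=0 gives ω₀ = 1/√(LC).
Step 2 — ω₀ = 1/√(0.0635·4.14e-08) = 1.95e+04 rad/s.
Step 3 — f₀ = ω₀/(2π) = 3104 Hz.
Step 4 — Series Q: Q = ω₀L/R = 1.95e+04·0.0635/21.5 = 57.6.

(a) f₀ = 3104 Hz  (b) Q = 57.6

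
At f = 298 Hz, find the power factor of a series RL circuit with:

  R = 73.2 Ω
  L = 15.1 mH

Step 1 — Angular frequency: ω = 2π·f = 2π·298 = 1872 rad/s.
Step 2 — Component impedances:
  R: Z = R = 73.2 Ω
  L: Z = jωL = j·1872·0.0151 = 0 + j28.27 Ω
Step 3 — Series combination: Z_total = R + L = 73.2 + j28.27 Ω = 78.47∠21.1° Ω.
Step 4 — Power factor: PF = cos(φ) = Re(Z)/|Z| = 73.2/78.47 = 0.9328.
Step 5 — Type: Im(Z) = 28.27 ⇒ lagging (phase φ = 21.1°).

PF = 0.9328 (lagging, φ = 21.1°)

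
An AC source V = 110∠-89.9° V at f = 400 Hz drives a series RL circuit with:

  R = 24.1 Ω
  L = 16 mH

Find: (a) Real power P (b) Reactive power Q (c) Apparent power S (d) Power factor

Step 1 — Angular frequency: ω = 2π·f = 2π·400 = 2513 rad/s.
Step 2 — Component impedances:
  R: Z = R = 24.1 Ω
  L: Z = jωL = j·2513·0.016 = 0 + j40.21 Ω
Step 3 — Series combination: Z_total = R + L = 24.1 + j40.21 Ω = 46.88∠59.1° Ω.
Step 4 — Source phasor: V = 110∠-89.9° V = 0.192 - j110 V.
Step 5 — Current: I = V / Z = -2.01 - j1.21 A = 2.346∠-149.0° A.
Step 6 — Complex power: S = V·I* = 132.7 + j221.4 VA.
Step 7 — Real power: P = Re(S) = 132.7 W.
Step 8 — Reactive power: Q = Im(S) = 221.4 VAR.
Step 9 — Apparent power: |S| = 258.1 VA.
Step 10 — Power factor: PF = P/|S| = 0.5141 (lagging).

(a) P = 132.7 W  (b) Q = 221.4 VAR  (c) S = 258.1 VA  (d) PF = 0.5141 (lagging)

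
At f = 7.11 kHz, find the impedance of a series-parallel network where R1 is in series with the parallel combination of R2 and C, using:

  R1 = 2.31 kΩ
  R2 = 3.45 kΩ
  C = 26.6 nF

Step 1 — Angular frequency: ω = 2π·f = 2π·7110 = 4.467e+04 rad/s.
Step 2 — Component impedances:
  R1: Z = R = 2310 Ω
  R2: Z = R = 3450 Ω
  C: Z = 1/(jωC) = -j/(ω·C) = 0 - j841.5 Ω
Step 3 — Parallel branch: R2 || C = 1/(1/R2 + 1/C) = 193.7 - j794.3 Ω.
Step 4 — Series with R1: Z_total = R1 + (R2 || C) = 2504 - j794.3 Ω = 2627∠-17.6° Ω.

Z = 2504 - j794.3 Ω = 2627∠-17.6° Ω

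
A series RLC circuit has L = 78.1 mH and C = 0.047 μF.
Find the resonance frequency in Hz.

Step 1 — Resonance condition Im(Z)=0 gives ω₀ = 1/√(LC).
Step 2 — ω₀ = 1/√(0.0781·4.7e-08) = 1.651e+04 rad/s.
Step 3 — f₀ = ω₀/(2π) = 2627 Hz.

f₀ = 2627 Hz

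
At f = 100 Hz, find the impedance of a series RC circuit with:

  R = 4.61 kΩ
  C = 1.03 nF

Step 1 — Angular frequency: ω = 2π·f = 2π·100 = 628.3 rad/s.
Step 2 — Component impedances:
  R: Z = R = 4610 Ω
  C: Z = 1/(jωC) = -j/(ω·C) = 0 - j1.545e+06 Ω
Step 3 — Series combination: Z_total = R + C = 4610 - j1.545e+06 Ω = 1.545e+06∠-89.8° Ω.

Z = 4610 - j1.545e+06 Ω = 1.545e+06∠-89.8° Ω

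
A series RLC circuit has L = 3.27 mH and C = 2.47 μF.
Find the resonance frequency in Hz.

Step 1 — Resonance condition Im(Z)=0 gives ω₀ = 1/√(LC).
Step 2 — ω₀ = 1/√(0.00327·2.47e-06) = 1.113e+04 rad/s.
Step 3 — f₀ = ω₀/(2π) = 1771 Hz.

f₀ = 1771 Hz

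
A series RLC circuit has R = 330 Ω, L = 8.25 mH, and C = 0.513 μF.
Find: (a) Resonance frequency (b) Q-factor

Step 1 — Resonance condition Im(Z)=0 gives ω₀ = 1/√(LC).
Step 2 — ω₀ = 1/√(0.00825·5.13e-07) = 1.537e+04 rad/s.
Step 3 — f₀ = ω₀/(2π) = 2446 Hz.
Step 4 — Series Q: Q = ω₀L/R = 1.537e+04·0.00825/330 = 0.3843.

(a) f₀ = 2446 Hz  (b) Q = 0.3843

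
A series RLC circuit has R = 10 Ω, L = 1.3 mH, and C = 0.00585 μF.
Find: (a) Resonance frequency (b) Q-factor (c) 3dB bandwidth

Step 1 — Resonance: ω₀ = 1/√(LC) = 1/√(0.0013·5.85e-09) = 3.626e+05 rad/s.
Step 2 — f₀ = ω₀/(2π) = 5.771e+04 Hz.
Step 3 — Series Q: Q = ω₀L/R = 3.626e+05·0.0013/10 = 47.14.
Step 4 — Bandwidth: Δω = ω₀/Q = 7692 rad/s; BW = Δω/(2π) = 1224 Hz.

(a) f₀ = 5.771e+04 Hz  (b) Q = 47.14  (c) BW = 1224 Hz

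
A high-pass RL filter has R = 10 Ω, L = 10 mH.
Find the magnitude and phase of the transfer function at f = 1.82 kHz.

Step 1 — Angular frequency: ω = 2π·1820 = 1.144e+04 rad/s.
Step 2 — Transfer function: H(jω) = jωL/(R + jωL).
Step 3 — Numerator jωL = j·114.4; denominator R + jωL = 10 + j114.4.
Step 4 — H = 0.9924 + j0.08678.
Step 5 — Magnitude: |H| = 0.9962 (-0.0 dB); phase: φ = 5.0°.

|H| = 0.9962 (-0.0 dB), φ = 5.0°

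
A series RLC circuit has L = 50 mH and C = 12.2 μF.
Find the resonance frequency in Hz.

Step 1 — Resonance condition Im(Z)=0 gives ω₀ = 1/√(LC).
Step 2 — ω₀ = 1/√(0.05·1.22e-05) = 1280 rad/s.
Step 3 — f₀ = ω₀/(2π) = 203.8 Hz.

f₀ = 203.8 Hz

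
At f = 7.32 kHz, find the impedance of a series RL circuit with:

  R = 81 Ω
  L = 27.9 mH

Step 1 — Angular frequency: ω = 2π·f = 2π·7320 = 4.599e+04 rad/s.
Step 2 — Component impedances:
  R: Z = R = 81 Ω
  L: Z = jωL = j·4.599e+04·0.0279 = 0 + j1283 Ω
Step 3 — Series combination: Z_total = R + L = 81 + j1283 Ω = 1286∠86.4° Ω.

Z = 81 + j1283 Ω = 1286∠86.4° Ω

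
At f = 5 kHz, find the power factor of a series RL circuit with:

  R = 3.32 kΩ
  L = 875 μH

Step 1 — Angular frequency: ω = 2π·f = 2π·5000 = 3.142e+04 rad/s.
Step 2 — Component impedances:
  R: Z = R = 3320 Ω
  L: Z = jωL = j·3.142e+04·0.000875 = 0 + j27.49 Ω
Step 3 — Series combination: Z_total = R + L = 3320 + j27.49 Ω = 3320∠0.5° Ω.
Step 4 — Power factor: PF = cos(φ) = Re(Z)/|Z| = 3320/3320 = 1.
Step 5 — Type: Im(Z) = 27.49 ⇒ lagging (phase φ = 0.5°).

PF = 1 (lagging, φ = 0.5°)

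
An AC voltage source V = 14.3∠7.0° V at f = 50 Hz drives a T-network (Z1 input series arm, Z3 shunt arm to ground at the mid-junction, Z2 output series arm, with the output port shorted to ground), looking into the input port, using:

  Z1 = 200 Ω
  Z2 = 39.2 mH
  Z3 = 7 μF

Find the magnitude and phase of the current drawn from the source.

Step 1 — Angular frequency: ω = 2π·f = 2π·50 = 314.2 rad/s.
Step 2 — Component impedances:
  Z1: Z = R = 200 Ω
  Z2: Z = jωL = j·314.2·0.0392 = 0 + j12.32 Ω
  Z3: Z = 1/(jωC) = -j/(ω·C) = 0 - j454.7 Ω
Step 3 — With the output port shorted to ground, the output series arm Z2 runs from the junction to ground; the shunt arm Z3 also runs from the junction to ground. They appear in parallel: Z3 || Z2 = 0 + j12.66 Ω.
Step 4 — Series with input arm Z1: Z_in = Z1 + (Z3 || Z2) = 200 + j12.66 Ω = 200.4∠3.6° Ω.
Step 5 — Source phasor: V = 14.3∠7.0° V = 14.19 + j1.743 V.
Step 6 — Ohm's law: I = V / Z_total = (14.19 + j1.743) / (200 + j12.66) = 0.07123 + j0.004205 A.
Step 7 — Convert to polar: |I| = 0.07136 A, ∠I = 3.4°.

I = 0.07136∠3.4° A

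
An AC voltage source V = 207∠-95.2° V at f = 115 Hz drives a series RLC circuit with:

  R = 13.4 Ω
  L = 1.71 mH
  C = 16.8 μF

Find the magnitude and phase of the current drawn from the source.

Step 1 — Angular frequency: ω = 2π·f = 2π·115 = 722.6 rad/s.
Step 2 — Component impedances:
  R: Z = R = 13.4 Ω
  L: Z = jωL = j·722.6·0.00171 = 0 + j1.236 Ω
  C: Z = 1/(jωC) = -j/(ω·C) = 0 - j82.38 Ω
Step 3 — Series combination: Z_total = R + L + C = 13.4 - j81.14 Ω = 82.24∠-80.6° Ω.
Step 4 — Source phasor: V = 207∠-95.2° V = -18.76 - j206.1 V.
Step 5 — Ohm's law: I = V / Z_total = (-18.76 - j206.1) / (13.4 - j81.14) = 2.436 - j0.6335 A.
Step 6 — Convert to polar: |I| = 2.517 A, ∠I = -14.6°.

I = 2.517∠-14.6° A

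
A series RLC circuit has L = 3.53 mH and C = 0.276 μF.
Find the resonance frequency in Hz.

Step 1 — Resonance condition Im(Z)=0 gives ω₀ = 1/√(LC).
Step 2 — ω₀ = 1/√(0.00353·2.76e-07) = 3.204e+04 rad/s.
Step 3 — f₀ = ω₀/(2π) = 5099 Hz.

f₀ = 5099 Hz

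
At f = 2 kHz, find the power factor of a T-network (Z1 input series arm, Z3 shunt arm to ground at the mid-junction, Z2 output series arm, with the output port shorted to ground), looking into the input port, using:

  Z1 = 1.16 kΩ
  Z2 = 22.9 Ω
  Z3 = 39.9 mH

Step 1 — Angular frequency: ω = 2π·f = 2π·2000 = 1.257e+04 rad/s.
Step 2 — Component impedances:
  Z1: Z = R = 1160 Ω
  Z2: Z = R = 22.9 Ω
  Z3: Z = jωL = j·1.257e+04·0.0399 = 0 + j501.4 Ω
Step 3 — With the output port shorted to ground, the output series arm Z2 runs from the junction to ground; the shunt arm Z3 also runs from the junction to ground. They appear in parallel: Z3 || Z2 = 22.85 + j1.044 Ω.
Step 4 — Series with input arm Z1: Z_in = Z1 + (Z3 || Z2) = 1183 + j1.044 Ω = 1183∠0.1° Ω.
Step 5 — Power factor: PF = cos(φ) = Re(Z)/|Z| = 1183/1183 = 1.
Step 6 — Type: Im(Z) = 1.044 ⇒ lagging (phase φ = 0.1°).

PF = 1 (lagging, φ = 0.1°)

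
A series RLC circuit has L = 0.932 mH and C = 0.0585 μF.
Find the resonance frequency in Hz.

Step 1 — Resonance condition Im(Z)=0 gives ω₀ = 1/√(LC).
Step 2 — ω₀ = 1/√(0.000932·5.85e-08) = 1.354e+05 rad/s.
Step 3 — f₀ = ω₀/(2π) = 2.155e+04 Hz.

f₀ = 2.155e+04 Hz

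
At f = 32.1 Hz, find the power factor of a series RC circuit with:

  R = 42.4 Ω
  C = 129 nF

Step 1 — Angular frequency: ω = 2π·f = 2π·32.1 = 201.7 rad/s.
Step 2 — Component impedances:
  R: Z = R = 42.4 Ω
  C: Z = 1/(jωC) = -j/(ω·C) = 0 - j3.843e+04 Ω
Step 3 — Series combination: Z_total = R + C = 42.4 - j3.843e+04 Ω = 3.843e+04∠-89.9° Ω.
Step 4 — Power factor: PF = cos(φ) = Re(Z)/|Z| = 42.4/3.843e+04 = 0.001103.
Step 5 — Type: Im(Z) = -3.843e+04 ⇒ leading (phase φ = -89.9°).

PF = 0.001103 (leading, φ = -89.9°)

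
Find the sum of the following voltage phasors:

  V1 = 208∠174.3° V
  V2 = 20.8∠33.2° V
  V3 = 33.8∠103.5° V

Step 1 — Convert each phasor to rectangular form:
  V1 = 208·(cos(174.3°) + j·sin(174.3°)) = -207 + j20.66 V
  V2 = 20.8·(cos(33.2°) + j·sin(33.2°)) = 17.4 + j11.39 V
  V3 = 33.8·(cos(103.5°) + j·sin(103.5°)) = -7.89 + j32.87 V
Step 2 — Sum components: V_total = -197.5 + j64.91 V.
Step 3 — Convert to polar: |V_total| = 207.9 V, ∠V_total = 161.8°.

V_total = 207.9∠161.8° V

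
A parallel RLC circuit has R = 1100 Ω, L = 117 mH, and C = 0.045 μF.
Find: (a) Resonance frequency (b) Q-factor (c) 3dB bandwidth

Step 1 — Resonance: ω₀ = 1/√(LC) = 1/√(0.117·4.5e-08) = 1.378e+04 rad/s.
Step 2 — f₀ = ω₀/(2π) = 2193 Hz.
Step 3 — Parallel Q: Q = R/(ω₀L) = 1100/(1.378e+04·0.117) = 0.6822.
Step 4 — Bandwidth: Δω = ω₀/Q = 2.02e+04 rad/s; BW = Δω/(2π) = 3215 Hz.

(a) f₀ = 2193 Hz  (b) Q = 0.6822  (c) BW = 3215 Hz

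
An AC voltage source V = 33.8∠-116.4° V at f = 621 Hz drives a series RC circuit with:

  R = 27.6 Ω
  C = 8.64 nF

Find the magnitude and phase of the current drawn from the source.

Step 1 — Angular frequency: ω = 2π·f = 2π·621 = 3902 rad/s.
Step 2 — Component impedances:
  R: Z = R = 27.6 Ω
  C: Z = 1/(jωC) = -j/(ω·C) = 0 - j2.966e+04 Ω
Step 3 — Series combination: Z_total = R + C = 27.6 - j2.966e+04 Ω = 2.966e+04∠-89.9° Ω.
Step 4 — Source phasor: V = 33.8∠-116.4° V = -15.03 - j30.28 V.
Step 5 — Ohm's law: I = V / Z_total = (-15.03 - j30.28) / (27.6 - j2.966e+04) = 0.00102 - j0.0005076 A.
Step 6 — Convert to polar: |I| = 0.001139 A, ∠I = -26.5°.

I = 0.001139∠-26.5° A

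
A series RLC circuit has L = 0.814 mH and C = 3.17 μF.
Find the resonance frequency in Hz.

Step 1 — Resonance condition Im(Z)=0 gives ω₀ = 1/√(LC).
Step 2 — ω₀ = 1/√(0.000814·3.17e-06) = 1.969e+04 rad/s.
Step 3 — f₀ = ω₀/(2π) = 3133 Hz.

f₀ = 3133 Hz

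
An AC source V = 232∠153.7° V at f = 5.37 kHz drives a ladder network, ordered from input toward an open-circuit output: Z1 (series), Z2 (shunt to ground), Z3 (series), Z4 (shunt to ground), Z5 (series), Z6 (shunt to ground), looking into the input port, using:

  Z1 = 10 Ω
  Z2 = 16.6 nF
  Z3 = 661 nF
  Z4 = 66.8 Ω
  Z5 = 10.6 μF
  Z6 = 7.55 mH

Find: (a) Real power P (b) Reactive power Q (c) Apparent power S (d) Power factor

Step 1 — Angular frequency: ω = 2π·f = 2π·5370 = 3.374e+04 rad/s.
Step 2 — Component impedances:
  Z1: Z = R = 10 Ω
  Z2: Z = 1/(jωC) = -j/(ω·C) = 0 - j1785 Ω
  Z3: Z = 1/(jωC) = -j/(ω·C) = 0 - j44.84 Ω
  Z4: Z = R = 66.8 Ω
  Z5: Z = 1/(jωC) = -j/(ω·C) = 0 - j2.796 Ω
  Z6: Z = jωL = j·3.374e+04·0.00755 = 0 + j254.7 Ω
Step 3 — Ladder network (open output): work backward from the far end, alternating series and parallel combinations. Z_in = 70.41 - j29.93 Ω = 76.51∠-23.0° Ω.
Step 4 — Source phasor: V = 232∠153.7° V = -208 + j102.8 V.
Step 5 — Current: I = V / Z = -3.028 + j0.1731 A = 3.032∠176.7° A.
Step 6 — Complex power: S = V·I* = 647.5 - j275.2 VA.
Step 7 — Real power: P = Re(S) = 647.5 W.
Step 8 — Reactive power: Q = Im(S) = -275.2 VAR.
Step 9 — Apparent power: |S| = 703.5 VA.
Step 10 — Power factor: PF = P/|S| = 0.9203 (leading).

(a) P = 647.5 W  (b) Q = -275.2 VAR  (c) S = 703.5 VA  (d) PF = 0.9203 (leading)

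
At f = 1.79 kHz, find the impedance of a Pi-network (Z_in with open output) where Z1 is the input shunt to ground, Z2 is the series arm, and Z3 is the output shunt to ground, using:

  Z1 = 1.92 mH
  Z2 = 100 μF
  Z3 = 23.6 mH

Step 1 — Angular frequency: ω = 2π·f = 2π·1790 = 1.125e+04 rad/s.
Step 2 — Component impedances:
  Z1: Z = jωL = j·1.125e+04·0.00192 = 0 + j21.59 Ω
  Z2: Z = 1/(jωC) = -j/(ω·C) = 0 - j0.8891 Ω
  Z3: Z = jωL = j·1.125e+04·0.0236 = 0 + j265.4 Ω
Step 3 — With open output, the series arm Z2 and the output shunt Z3 appear in series to ground: Z2 + Z3 = 0 + j264.5 Ω.
Step 4 — Parallel with input shunt Z1: Z_in = Z1 || (Z2 + Z3) = 0 + j19.96 Ω = 19.96∠90.0° Ω.

Z = 0 + j19.96 Ω = 19.96∠90.0° Ω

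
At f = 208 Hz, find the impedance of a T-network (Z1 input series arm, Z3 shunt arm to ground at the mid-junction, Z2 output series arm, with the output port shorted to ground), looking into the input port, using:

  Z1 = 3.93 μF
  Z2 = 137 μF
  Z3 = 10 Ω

Step 1 — Angular frequency: ω = 2π·f = 2π·208 = 1307 rad/s.
Step 2 — Component impedances:
  Z1: Z = 1/(jωC) = -j/(ω·C) = 0 - j194.7 Ω
  Z2: Z = 1/(jωC) = -j/(ω·C) = 0 - j5.585 Ω
  Z3: Z = R = 10 Ω
Step 3 — With the output port shorted to ground, the output series arm Z2 runs from the junction to ground; the shunt arm Z3 also runs from the junction to ground. They appear in parallel: Z3 || Z2 = 2.378 - j4.257 Ω.
Step 4 — Series with input arm Z1: Z_in = Z1 + (Z3 || Z2) = 2.378 - j199 Ω = 199∠-89.3° Ω.

Z = 2.378 - j199 Ω = 199∠-89.3° Ω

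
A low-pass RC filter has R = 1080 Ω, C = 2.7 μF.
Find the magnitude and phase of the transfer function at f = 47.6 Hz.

Step 1 — Angular frequency: ω = 2π·47.6 = 299.1 rad/s.
Step 2 — Transfer function: H(jω) = 1/(1 + jωRC).
Step 3 — Denominator: 1 + jωRC = 1 + j·299.1·1080·2.7e-06 = 1 + j0.8721.
Step 4 — H = 0.568 - j0.4954.
Step 5 — Magnitude: |H| = 0.7537 (-2.5 dB); phase: φ = -41.1°.

|H| = 0.7537 (-2.5 dB), φ = -41.1°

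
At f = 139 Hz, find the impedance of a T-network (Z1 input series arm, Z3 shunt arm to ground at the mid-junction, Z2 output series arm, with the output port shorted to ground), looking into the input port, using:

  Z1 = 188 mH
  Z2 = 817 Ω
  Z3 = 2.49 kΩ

Step 1 — Angular frequency: ω = 2π·f = 2π·139 = 873.4 rad/s.
Step 2 — Component impedances:
  Z1: Z = jωL = j·873.4·0.188 = 0 + j164.2 Ω
  Z2: Z = R = 817 Ω
  Z3: Z = R = 2490 Ω
Step 3 — With the output port shorted to ground, the output series arm Z2 runs from the junction to ground; the shunt arm Z3 also runs from the junction to ground. They appear in parallel: Z3 || Z2 = 615.2 Ω.
Step 4 — Series with input arm Z1: Z_in = Z1 + (Z3 || Z2) = 615.2 + j164.2 Ω = 636.7∠14.9° Ω.

Z = 615.2 + j164.2 Ω = 636.7∠14.9° Ω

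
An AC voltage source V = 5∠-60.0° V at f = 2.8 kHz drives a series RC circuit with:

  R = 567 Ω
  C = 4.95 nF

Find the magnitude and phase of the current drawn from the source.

Step 1 — Angular frequency: ω = 2π·f = 2π·2800 = 1.759e+04 rad/s.
Step 2 — Component impedances:
  R: Z = R = 567 Ω
  C: Z = 1/(jωC) = -j/(ω·C) = 0 - j1.148e+04 Ω
Step 3 — Series combination: Z_total = R + C = 567 - j1.148e+04 Ω = 1.15e+04∠-87.2° Ω.
Step 4 — Source phasor: V = 5∠-60.0° V = 2.5 - j4.33 V.
Step 5 — Ohm's law: I = V / Z_total = (2.5 - j4.33) / (567 - j1.148e+04) = 0.0003869 + j0.0001986 A.
Step 6 — Convert to polar: |I| = 0.0004349 A, ∠I = 27.2°.

I = 0.0004349∠27.2° A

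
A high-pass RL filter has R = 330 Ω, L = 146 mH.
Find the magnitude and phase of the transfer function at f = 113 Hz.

Step 1 — Angular frequency: ω = 2π·113 = 710 rad/s.
Step 2 — Transfer function: H(jω) = jωL/(R + jωL).
Step 3 — Numerator jωL = j·103.7; denominator R + jωL = 330 + j103.7.
Step 4 — H = 0.08981 + j0.2859.
Step 5 — Magnitude: |H| = 0.2997 (-10.5 dB); phase: φ = 72.6°.

|H| = 0.2997 (-10.5 dB), φ = 72.6°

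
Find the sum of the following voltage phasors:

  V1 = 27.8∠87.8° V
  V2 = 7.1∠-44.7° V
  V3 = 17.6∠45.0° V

Step 1 — Convert each phasor to rectangular form:
  V1 = 27.8·(cos(87.8°) + j·sin(87.8°)) = 1.067 + j27.78 V
  V2 = 7.1·(cos(-44.7°) + j·sin(-44.7°)) = 5.047 - j4.994 V
  V3 = 17.6·(cos(45.0°) + j·sin(45.0°)) = 12.45 + j12.45 V
Step 2 — Sum components: V_total = 18.56 + j35.23 V.
Step 3 — Convert to polar: |V_total| = 39.82 V, ∠V_total = 62.2°.

V_total = 39.82∠62.2° V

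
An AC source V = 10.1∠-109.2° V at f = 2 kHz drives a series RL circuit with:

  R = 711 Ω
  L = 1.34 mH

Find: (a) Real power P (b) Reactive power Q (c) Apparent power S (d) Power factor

Step 1 — Angular frequency: ω = 2π·f = 2π·2000 = 1.257e+04 rad/s.
Step 2 — Component impedances:
  R: Z = R = 711 Ω
  L: Z = jωL = j·1.257e+04·0.00134 = 0 + j16.84 Ω
Step 3 — Series combination: Z_total = R + L = 711 + j16.84 Ω = 711.2∠1.4° Ω.
Step 4 — Source phasor: V = 10.1∠-109.2° V = -3.322 - j9.538 V.
Step 5 — Current: I = V / Z = -0.004987 - j0.0133 A = 0.0142∠-110.6° A.
Step 6 — Complex power: S = V·I* = 0.1434 + j0.003396 VA.
Step 7 — Real power: P = Re(S) = 0.1434 W.
Step 8 — Reactive power: Q = Im(S) = 0.003396 VAR.
Step 9 — Apparent power: |S| = 0.1434 VA.
Step 10 — Power factor: PF = P/|S| = 0.9997 (lagging).

(a) P = 0.1434 W  (b) Q = 0.003396 VAR  (c) S = 0.1434 VA  (d) PF = 0.9997 (lagging)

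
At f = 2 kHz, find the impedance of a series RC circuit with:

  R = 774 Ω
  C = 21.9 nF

Step 1 — Angular frequency: ω = 2π·f = 2π·2000 = 1.257e+04 rad/s.
Step 2 — Component impedances:
  R: Z = R = 774 Ω
  C: Z = 1/(jωC) = -j/(ω·C) = 0 - j3634 Ω
Step 3 — Series combination: Z_total = R + C = 774 - j3634 Ω = 3715∠-78.0° Ω.

Z = 774 - j3634 Ω = 3715∠-78.0° Ω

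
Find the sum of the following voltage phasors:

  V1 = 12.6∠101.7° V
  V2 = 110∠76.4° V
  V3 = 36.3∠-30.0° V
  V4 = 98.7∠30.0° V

Step 1 — Convert each phasor to rectangular form:
  V1 = 12.6·(cos(101.7°) + j·sin(101.7°)) = -2.555 + j12.34 V
  V2 = 110·(cos(76.4°) + j·sin(76.4°)) = 25.87 + j106.9 V
  V3 = 36.3·(cos(-30.0°) + j·sin(-30.0°)) = 31.44 - j18.15 V
  V4 = 98.7·(cos(30.0°) + j·sin(30.0°)) = 85.48 + j49.35 V
Step 2 — Sum components: V_total = 140.2 + j150.5 V.
Step 3 — Convert to polar: |V_total| = 205.7 V, ∠V_total = 47.0°.

V_total = 205.7∠47.0° V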